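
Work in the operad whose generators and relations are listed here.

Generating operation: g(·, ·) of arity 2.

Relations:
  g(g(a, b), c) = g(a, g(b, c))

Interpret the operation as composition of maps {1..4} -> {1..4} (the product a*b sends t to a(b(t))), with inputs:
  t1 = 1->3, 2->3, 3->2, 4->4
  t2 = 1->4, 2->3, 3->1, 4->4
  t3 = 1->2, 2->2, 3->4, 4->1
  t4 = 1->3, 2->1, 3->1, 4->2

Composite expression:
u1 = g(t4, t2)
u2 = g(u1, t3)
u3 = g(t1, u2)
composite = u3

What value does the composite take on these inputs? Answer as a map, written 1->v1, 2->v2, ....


1->3, 2->3, 3->3, 4->3

g(t4, t2) = 1->2, 2->1, 3->3, 4->2
g(g(t4, t2), t3) = 1->1, 2->1, 3->2, 4->2
g(t1, g(g(t4, t2), t3)) = 1->3, 2->3, 3->3, 4->3


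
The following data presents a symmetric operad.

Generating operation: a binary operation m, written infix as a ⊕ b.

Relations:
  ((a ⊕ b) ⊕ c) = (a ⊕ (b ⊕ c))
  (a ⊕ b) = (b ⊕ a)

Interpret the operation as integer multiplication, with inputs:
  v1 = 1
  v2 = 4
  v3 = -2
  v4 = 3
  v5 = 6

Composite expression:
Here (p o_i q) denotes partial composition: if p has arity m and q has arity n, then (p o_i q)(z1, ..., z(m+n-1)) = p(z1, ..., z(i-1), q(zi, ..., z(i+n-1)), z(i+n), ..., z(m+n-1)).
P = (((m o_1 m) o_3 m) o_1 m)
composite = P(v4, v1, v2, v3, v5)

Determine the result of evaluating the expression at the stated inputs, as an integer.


(v4 ⊕ v1) = 3
((v4 ⊕ v1) ⊕ v2) = 12
(v3 ⊕ v5) = -12
(((v4 ⊕ v1) ⊕ v2) ⊕ (v3 ⊕ v5)) = -144

-144


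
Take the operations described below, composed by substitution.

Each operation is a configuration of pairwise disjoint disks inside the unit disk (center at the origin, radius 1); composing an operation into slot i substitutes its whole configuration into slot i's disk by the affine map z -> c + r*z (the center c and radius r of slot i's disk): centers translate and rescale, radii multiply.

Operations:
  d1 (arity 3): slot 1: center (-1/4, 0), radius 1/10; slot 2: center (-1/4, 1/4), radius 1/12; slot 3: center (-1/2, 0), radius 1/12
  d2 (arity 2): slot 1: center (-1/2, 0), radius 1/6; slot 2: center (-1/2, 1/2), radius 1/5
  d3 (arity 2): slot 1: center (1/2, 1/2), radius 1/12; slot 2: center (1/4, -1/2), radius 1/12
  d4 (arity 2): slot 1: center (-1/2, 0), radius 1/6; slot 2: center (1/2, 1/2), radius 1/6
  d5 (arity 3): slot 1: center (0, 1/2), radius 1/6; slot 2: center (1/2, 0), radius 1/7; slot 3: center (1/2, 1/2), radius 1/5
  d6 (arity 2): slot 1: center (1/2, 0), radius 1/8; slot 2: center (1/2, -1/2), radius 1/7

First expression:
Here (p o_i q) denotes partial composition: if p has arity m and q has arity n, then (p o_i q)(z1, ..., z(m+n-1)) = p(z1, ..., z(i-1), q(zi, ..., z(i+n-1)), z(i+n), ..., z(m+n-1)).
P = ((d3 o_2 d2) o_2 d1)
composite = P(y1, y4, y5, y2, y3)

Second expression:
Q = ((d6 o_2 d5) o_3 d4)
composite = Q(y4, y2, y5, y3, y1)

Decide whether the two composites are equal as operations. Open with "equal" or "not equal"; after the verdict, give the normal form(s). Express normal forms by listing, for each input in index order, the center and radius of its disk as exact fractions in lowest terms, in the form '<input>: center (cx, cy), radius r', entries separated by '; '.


not equal — first y1: center (1/2, 1/2), radius 1/12; y2: center (29/144, -1/2), radius 1/864; y3: center (5/24, -11/24), radius 1/60; y4: center (59/288, -1/2), radius 1/720; y5: center (59/288, -143/288), radius 1/864, second y1: center (4/7, -3/7), radius 1/35; y2: center (1/2, -3/7), radius 1/42; y3: center (57/98, -24/49), radius 1/294; y4: center (1/2, 0), radius 1/8; y5: center (55/98, -1/2), radius 1/294

The first composite normalizes to y1: center (1/2, 1/2), radius 1/12; y2: center (29/144, -1/2), radius 1/864; y3: center (5/24, -11/24), radius 1/60; y4: center (59/288, -1/2), radius 1/720; y5: center (59/288, -143/288), radius 1/864
The second composite normalizes to y1: center (4/7, -3/7), radius 1/35; y2: center (1/2, -3/7), radius 1/42; y3: center (57/98, -24/49), radius 1/294; y4: center (1/2, 0), radius 1/8; y5: center (55/98, -1/2), radius 1/294
No match — not equal.


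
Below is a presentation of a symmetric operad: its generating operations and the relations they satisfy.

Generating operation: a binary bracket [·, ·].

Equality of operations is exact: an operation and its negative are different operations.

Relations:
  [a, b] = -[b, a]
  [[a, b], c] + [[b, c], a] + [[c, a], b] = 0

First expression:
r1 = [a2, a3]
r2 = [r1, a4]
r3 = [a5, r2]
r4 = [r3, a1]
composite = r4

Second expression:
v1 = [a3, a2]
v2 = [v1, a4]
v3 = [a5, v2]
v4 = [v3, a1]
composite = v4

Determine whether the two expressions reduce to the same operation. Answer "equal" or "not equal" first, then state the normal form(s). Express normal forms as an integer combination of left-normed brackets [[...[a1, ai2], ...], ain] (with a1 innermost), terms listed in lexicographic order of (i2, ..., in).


The first expression reduces to [[[[a1, a2], a3], a4], a5] - [[[[a1, a3], a2], a4], a5] - [[[[a1, a4], a2], a3], a5] + [[[[a1, a4], a3], a2], a5] - [[[[a1, a5], a2], a3], a4] + [[[[a1, a5], a3], a2], a4] + [[[[a1, a5], a4], a2], a3] - [[[[a1, a5], a4], a3], a2]
The second expression reduces to -[[[[a1, a2], a3], a4], a5] + [[[[a1, a3], a2], a4], a5] + [[[[a1, a4], a2], a3], a5] - [[[[a1, a4], a3], a2], a5] + [[[[a1, a5], a2], a3], a4] - [[[[a1, a5], a3], a2], a4] - [[[[a1, a5], a4], a2], a3] + [[[[a1, a5], a4], a3], a2]
The normal forms differ: not equal.

not equal: they reduce to [[[[a1, a2], a3], a4], a5] - [[[[a1, a3], a2], a4], a5] - [[[[a1, a4], a2], a3], a5] + [[[[a1, a4], a3], a2], a5] - [[[[a1, a5], a2], a3], a4] + [[[[a1, a5], a3], a2], a4] + [[[[a1, a5], a4], a2], a3] - [[[[a1, a5], a4], a3], a2] and -[[[[a1, a2], a3], a4], a5] + [[[[a1, a3], a2], a4], a5] + [[[[a1, a4], a2], a3], a5] - [[[[a1, a4], a3], a2], a5] + [[[[a1, a5], a2], a3], a4] - [[[[a1, a5], a3], a2], a4] - [[[[a1, a5], a4], a2], a3] + [[[[a1, a5], a4], a3], a2]


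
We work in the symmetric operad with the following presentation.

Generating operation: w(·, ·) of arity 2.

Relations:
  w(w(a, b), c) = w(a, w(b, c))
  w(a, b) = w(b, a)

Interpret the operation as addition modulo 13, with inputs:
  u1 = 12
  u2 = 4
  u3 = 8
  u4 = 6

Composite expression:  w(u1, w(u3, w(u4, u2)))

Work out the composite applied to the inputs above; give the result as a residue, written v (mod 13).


4 (mod 13)

w(u4, u2) = 10
w(u3, w(u4, u2)) = 5
w(u1, w(u3, w(u4, u2))) = 4


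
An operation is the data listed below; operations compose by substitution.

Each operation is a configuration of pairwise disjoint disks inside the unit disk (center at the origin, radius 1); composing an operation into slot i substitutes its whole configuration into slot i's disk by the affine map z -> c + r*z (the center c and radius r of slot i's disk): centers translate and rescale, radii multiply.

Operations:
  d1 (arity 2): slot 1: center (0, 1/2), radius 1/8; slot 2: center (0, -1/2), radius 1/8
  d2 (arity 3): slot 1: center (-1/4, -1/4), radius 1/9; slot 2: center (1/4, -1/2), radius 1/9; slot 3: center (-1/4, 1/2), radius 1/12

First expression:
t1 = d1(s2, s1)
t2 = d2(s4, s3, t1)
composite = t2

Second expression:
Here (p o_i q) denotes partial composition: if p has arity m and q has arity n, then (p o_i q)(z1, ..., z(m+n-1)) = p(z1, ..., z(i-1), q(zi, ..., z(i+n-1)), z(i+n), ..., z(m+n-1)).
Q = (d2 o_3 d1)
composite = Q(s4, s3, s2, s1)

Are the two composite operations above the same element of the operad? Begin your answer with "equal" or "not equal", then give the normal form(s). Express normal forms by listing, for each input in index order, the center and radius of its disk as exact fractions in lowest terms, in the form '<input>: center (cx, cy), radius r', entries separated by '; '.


equal; both compose to s1: center (-1/4, 11/24), radius 1/96; s2: center (-1/4, 13/24), radius 1/96; s3: center (1/4, -1/2), radius 1/9; s4: center (-1/4, -1/4), radius 1/9

The first composite normalizes to s1: center (-1/4, 11/24), radius 1/96; s2: center (-1/4, 13/24), radius 1/96; s3: center (1/4, -1/2), radius 1/9; s4: center (-1/4, -1/4), radius 1/9
The second composite normalizes to s1: center (-1/4, 11/24), radius 1/96; s2: center (-1/4, 13/24), radius 1/96; s3: center (1/4, -1/2), radius 1/9; s4: center (-1/4, -1/4), radius 1/9
The forms coincide; equal.


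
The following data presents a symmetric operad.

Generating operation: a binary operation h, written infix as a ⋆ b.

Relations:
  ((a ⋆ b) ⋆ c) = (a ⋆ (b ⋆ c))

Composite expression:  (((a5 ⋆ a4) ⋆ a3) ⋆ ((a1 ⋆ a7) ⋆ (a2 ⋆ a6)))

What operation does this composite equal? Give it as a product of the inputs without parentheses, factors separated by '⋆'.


Associativity of h dissolves the nesting; only the a-input order survives.
(a5 ⋆ a4) reduces to a5 ⋆ a4
((a5 ⋆ a4) ⋆ a3) reduces to a5 ⋆ a4 ⋆ a3
(a1 ⋆ a7) reduces to a1 ⋆ a7
(a2 ⋆ a6) reduces to a2 ⋆ a6
((a1 ⋆ a7) ⋆ (a2 ⋆ a6)) reduces to a1 ⋆ a7 ⋆ a2 ⋆ a6
(((a5 ⋆ a4) ⋆ a3) ⋆ ((a1 ⋆ a7) ⋆ (a2 ⋆ a6))) reduces to a5 ⋆ a4 ⋆ a3 ⋆ a1 ⋆ a7 ⋆ a2 ⋆ a6

a5 ⋆ a4 ⋆ a3 ⋆ a1 ⋆ a7 ⋆ a2 ⋆ a6


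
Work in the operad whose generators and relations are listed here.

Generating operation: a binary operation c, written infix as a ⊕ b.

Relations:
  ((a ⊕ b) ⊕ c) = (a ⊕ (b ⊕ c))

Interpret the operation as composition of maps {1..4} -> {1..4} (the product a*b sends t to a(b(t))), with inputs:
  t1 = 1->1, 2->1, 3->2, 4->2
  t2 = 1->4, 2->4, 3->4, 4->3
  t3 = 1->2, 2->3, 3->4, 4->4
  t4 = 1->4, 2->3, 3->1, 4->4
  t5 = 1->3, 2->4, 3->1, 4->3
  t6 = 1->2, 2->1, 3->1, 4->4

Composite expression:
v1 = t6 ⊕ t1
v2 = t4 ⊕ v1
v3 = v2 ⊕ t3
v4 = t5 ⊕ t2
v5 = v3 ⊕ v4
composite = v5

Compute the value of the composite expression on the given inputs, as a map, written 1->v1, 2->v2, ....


1->4, 2->4, 3->4, 4->3

(t6 ⊕ t1) = 1->2, 2->2, 3->1, 4->1
(t4 ⊕ (t6 ⊕ t1)) = 1->3, 2->3, 3->4, 4->4
((t4 ⊕ (t6 ⊕ t1)) ⊕ t3) = 1->3, 2->4, 3->4, 4->4
(t5 ⊕ t2) = 1->3, 2->3, 3->3, 4->1
(((t4 ⊕ (t6 ⊕ t1)) ⊕ t3) ⊕ (t5 ⊕ t2)) = 1->4, 2->4, 3->4, 4->3


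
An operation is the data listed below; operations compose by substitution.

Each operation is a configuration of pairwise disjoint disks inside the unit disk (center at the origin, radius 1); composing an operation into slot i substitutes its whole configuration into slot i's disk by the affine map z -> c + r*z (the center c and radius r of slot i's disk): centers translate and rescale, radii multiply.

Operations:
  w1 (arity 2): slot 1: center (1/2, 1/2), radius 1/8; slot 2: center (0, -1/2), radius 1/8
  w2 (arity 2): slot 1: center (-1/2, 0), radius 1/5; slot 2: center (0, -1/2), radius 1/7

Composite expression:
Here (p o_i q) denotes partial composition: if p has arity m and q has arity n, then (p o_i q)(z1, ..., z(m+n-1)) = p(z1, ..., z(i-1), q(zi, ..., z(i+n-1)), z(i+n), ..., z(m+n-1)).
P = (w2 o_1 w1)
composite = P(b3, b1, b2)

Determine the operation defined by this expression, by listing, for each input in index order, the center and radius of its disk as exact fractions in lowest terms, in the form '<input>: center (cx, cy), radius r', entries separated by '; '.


b1: center (-1/2, -1/10), radius 1/40; b2: center (0, -1/2), radius 1/7; b3: center (-2/5, 1/10), radius 1/40


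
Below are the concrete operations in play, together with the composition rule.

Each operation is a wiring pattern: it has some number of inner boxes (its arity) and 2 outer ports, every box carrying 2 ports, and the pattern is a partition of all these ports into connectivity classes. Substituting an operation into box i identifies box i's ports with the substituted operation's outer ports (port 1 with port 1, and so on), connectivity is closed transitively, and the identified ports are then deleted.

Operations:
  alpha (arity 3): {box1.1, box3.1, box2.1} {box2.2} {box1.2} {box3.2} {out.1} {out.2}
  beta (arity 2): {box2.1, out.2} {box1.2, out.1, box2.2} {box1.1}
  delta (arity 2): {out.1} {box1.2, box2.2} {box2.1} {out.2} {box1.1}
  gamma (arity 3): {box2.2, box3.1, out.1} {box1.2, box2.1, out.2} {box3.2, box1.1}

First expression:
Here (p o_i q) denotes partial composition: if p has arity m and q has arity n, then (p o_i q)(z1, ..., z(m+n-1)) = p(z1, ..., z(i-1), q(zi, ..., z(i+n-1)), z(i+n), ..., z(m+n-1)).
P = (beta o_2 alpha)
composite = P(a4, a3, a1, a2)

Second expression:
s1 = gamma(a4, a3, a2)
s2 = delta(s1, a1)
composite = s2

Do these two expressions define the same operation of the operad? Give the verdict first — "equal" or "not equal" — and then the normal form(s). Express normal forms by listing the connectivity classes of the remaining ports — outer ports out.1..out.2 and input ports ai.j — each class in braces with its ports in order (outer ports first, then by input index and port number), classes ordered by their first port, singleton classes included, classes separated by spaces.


not equal; the first gives {out.1, a4.2} {out.2} {a1.1, a2.1, a3.1} {a1.2} {a2.2} {a3.2} {a4.1} and the second {out.1} {out.2} {a1.1} {a1.2, a3.1, a4.2} {a2.1, a3.2} {a2.2, a4.1}

Normal form of the first expression: {out.1, a4.2} {out.2} {a1.1, a2.1, a3.1} {a1.2} {a2.2} {a3.2} {a4.1}
Normal form of the second expression: {out.1} {out.2} {a1.1} {a1.2, a3.1, a4.2} {a2.1, a3.2} {a2.2, a4.1}
The normal forms differ: not equal.


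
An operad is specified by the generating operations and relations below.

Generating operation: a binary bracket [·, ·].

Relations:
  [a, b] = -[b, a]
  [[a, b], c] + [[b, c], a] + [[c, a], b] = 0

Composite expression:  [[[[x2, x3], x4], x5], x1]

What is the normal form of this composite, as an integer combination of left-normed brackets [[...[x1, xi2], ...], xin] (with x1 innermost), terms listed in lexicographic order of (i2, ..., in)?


-[[[[x1, x2], x3], x4], x5] + [[[[x1, x3], x2], x4], x5] + [[[[x1, x4], x2], x3], x5] - [[[[x1, x4], x3], x2], x5] + [[[[x1, x5], x2], x3], x4] - [[[[x1, x5], x3], x2], x4] - [[[[x1, x5], x4], x2], x3] + [[[[x1, x5], x4], x3], x2]

Skip Jacobi rewriting: expand, keep x1-initial words, read off terms.
Composite bracket: [[[[x2, x3], x4], x5], x1]
Applying ab - ba throughout gives 16 signed words (2^4 = 16).
Coefficients come from the x1-initial words:
  x1x2x3x4x5 (sign -1) contributes -[[[[x1, x2], x3], x4], x5]
  x1x3x2x4x5 (sign +1) contributes +[[[[x1, x3], x2], x4], x5]
  x1x4x2x3x5 (sign +1) contributes +[[[[x1, x4], x2], x3], x5]
  x1x4x3x2x5 (sign -1) contributes -[[[[x1, x4], x3], x2], x5]
  x1x5x2x3x4 (sign +1) contributes +[[[[x1, x5], x2], x3], x4]
  x1x5x3x2x4 (sign -1) contributes -[[[[x1, x5], x3], x2], x4]
  x1x5x4x2x3 (sign -1) contributes -[[[[x1, x5], x4], x2], x3]
  x1x5x4x3x2 (sign +1) contributes +[[[[x1, x5], x4], x3], x2]


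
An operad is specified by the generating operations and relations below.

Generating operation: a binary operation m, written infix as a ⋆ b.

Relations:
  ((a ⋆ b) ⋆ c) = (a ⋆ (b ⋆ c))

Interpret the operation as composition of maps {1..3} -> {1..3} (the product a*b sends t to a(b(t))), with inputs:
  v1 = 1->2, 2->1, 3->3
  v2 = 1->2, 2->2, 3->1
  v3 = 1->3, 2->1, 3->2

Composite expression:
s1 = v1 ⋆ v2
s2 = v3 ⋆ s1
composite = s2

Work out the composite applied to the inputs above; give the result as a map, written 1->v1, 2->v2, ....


1->3, 2->3, 3->1

(v1 ⋆ v2) = 1->1, 2->1, 3->2
(v3 ⋆ (v1 ⋆ v2)) = 1->3, 2->3, 3->1


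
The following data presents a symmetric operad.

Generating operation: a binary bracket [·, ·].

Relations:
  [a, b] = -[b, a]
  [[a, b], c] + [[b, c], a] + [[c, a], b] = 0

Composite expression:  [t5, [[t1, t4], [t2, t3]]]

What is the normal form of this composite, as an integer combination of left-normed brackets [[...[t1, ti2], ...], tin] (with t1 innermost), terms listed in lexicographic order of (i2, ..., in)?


-[[[[t1, t4], t2], t3], t5] + [[[[t1, t4], t3], t2], t5]


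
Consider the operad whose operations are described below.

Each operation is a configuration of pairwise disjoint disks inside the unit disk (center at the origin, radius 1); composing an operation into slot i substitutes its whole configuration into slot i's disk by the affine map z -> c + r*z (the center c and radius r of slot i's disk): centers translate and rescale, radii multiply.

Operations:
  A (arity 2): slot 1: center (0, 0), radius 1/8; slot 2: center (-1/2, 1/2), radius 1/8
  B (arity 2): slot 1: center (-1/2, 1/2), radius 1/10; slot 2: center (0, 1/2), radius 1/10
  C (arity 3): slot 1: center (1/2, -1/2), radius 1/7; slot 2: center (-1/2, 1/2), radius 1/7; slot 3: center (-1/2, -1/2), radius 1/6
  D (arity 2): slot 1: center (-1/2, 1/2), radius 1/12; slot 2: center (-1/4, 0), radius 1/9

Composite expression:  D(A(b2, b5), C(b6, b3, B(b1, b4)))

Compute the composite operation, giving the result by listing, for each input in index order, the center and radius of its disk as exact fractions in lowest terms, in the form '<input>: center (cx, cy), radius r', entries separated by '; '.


Follow each b-input down from D: c' goes to c + r*c', radius to r*r'.
input b2: composing its 2 substitution steps yields center (-1/2, 1/2), radius 1/96
input b5: composing its 2 substitution steps yields center (-13/24, 13/24), radius 1/96
input b6: composing its 2 substitution steps yields center (-7/36, -1/18), radius 1/63
input b3: composing its 2 substitution steps yields center (-11/36, 1/18), radius 1/63
input b1: composing its 3 substitution steps yields center (-17/54, -5/108), radius 1/540
input b4: composing its 3 substitution steps yields center (-11/36, -5/108), radius 1/540

b1: center (-17/54, -5/108), radius 1/540; b2: center (-1/2, 1/2), radius 1/96; b3: center (-11/36, 1/18), radius 1/63; b4: center (-11/36, -5/108), radius 1/540; b5: center (-13/24, 13/24), radius 1/96; b6: center (-7/36, -1/18), radius 1/63


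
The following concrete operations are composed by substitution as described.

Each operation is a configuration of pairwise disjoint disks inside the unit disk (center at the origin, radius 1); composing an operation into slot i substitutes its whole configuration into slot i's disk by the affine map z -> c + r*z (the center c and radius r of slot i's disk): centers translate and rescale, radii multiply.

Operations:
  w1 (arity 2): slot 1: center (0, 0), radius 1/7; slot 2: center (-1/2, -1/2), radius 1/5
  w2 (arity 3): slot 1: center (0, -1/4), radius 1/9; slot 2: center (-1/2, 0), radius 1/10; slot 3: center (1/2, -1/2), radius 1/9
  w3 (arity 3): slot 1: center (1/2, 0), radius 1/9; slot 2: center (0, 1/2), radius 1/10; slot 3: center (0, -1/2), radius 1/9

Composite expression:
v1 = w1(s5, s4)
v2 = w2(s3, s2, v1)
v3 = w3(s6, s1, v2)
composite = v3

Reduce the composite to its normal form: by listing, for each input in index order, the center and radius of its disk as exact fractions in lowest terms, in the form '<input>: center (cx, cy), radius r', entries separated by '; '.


s1: center (0, 1/2), radius 1/10; s2: center (-1/18, -1/2), radius 1/90; s3: center (0, -19/36), radius 1/81; s4: center (4/81, -91/162), radius 1/405; s5: center (1/18, -5/9), radius 1/567; s6: center (1/2, 0), radius 1/9

Only the slot chain above each s matters under w3; compose those maps.
input s6: composing its 1 substitution step yields center (1/2, 0), radius 1/9
input s1: composing its 1 substitution step yields center (0, 1/2), radius 1/10
input s3: composing its 2 substitution steps yields center (0, -19/36), radius 1/81
input s2: composing its 2 substitution steps yields center (-1/18, -1/2), radius 1/90
input s5: composing its 3 substitution steps yields center (1/18, -5/9), radius 1/567
input s4: composing its 3 substitution steps yields center (4/81, -91/162), radius 1/405


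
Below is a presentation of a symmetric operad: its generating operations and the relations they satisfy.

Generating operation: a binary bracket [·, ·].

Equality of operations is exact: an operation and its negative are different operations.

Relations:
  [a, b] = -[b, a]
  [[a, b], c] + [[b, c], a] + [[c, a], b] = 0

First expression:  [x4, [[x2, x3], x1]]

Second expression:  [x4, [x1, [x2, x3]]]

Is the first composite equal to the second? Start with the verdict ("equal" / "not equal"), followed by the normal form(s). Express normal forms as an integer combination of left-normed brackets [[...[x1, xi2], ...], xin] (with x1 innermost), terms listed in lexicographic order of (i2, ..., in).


Normal form of the first expression: [[[x1, x2], x3], x4] - [[[x1, x3], x2], x4]
Normal form of the second expression: -[[[x1, x2], x3], x4] + [[[x1, x3], x2], x4]
Distinct normal forms: not equal.

not equal; the first gives [[[x1, x2], x3], x4] - [[[x1, x3], x2], x4] and the second -[[[x1, x2], x3], x4] + [[[x1, x3], x2], x4]


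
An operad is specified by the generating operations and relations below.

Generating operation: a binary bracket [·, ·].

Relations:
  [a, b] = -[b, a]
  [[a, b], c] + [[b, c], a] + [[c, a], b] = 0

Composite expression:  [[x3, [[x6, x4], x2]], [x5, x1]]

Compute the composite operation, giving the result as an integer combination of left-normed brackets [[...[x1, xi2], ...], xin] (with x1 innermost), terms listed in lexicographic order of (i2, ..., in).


-[[[[[x1, x5], x2], x4], x6], x3] + [[[[[x1, x5], x2], x6], x4], x3] + [[[[[x1, x5], x3], x2], x4], x6] - [[[[[x1, x5], x3], x2], x6], x4] - [[[[[x1, x5], x3], x4], x6], x2] + [[[[[x1, x5], x3], x6], x4], x2] + [[[[[x1, x5], x4], x6], x2], x3] - [[[[[x1, x5], x6], x4], x2], x3]

Left-normed coefficients sit on the x1-initial expansion words.
Composite bracket: [[x3, [[x6, x4], x2]], [x5, x1]]
The bracket unfolds into 32 signed words via [a, b] = ab - ba (2^5 = 32).
Words beginning with x1 determine it all:
  x1x5x2x4x6x3 (sign -1) contributes -[[[[[x1, x5], x2], x4], x6], x3]
  x1x5x2x6x4x3 (sign +1) contributes +[[[[[x1, x5], x2], x6], x4], x3]
  x1x5x3x2x4x6 (sign +1) contributes +[[[[[x1, x5], x3], x2], x4], x6]
  x1x5x3x2x6x4 (sign -1) contributes -[[[[[x1, x5], x3], x2], x6], x4]
  x1x5x3x4x6x2 (sign -1) contributes -[[[[[x1, x5], x3], x4], x6], x2]
  x1x5x3x6x4x2 (sign +1) contributes +[[[[[x1, x5], x3], x6], x4], x2]
  x1x5x4x6x2x3 (sign +1) contributes +[[[[[x1, x5], x4], x6], x2], x3]
  x1x5x6x4x2x3 (sign -1) contributes -[[[[[x1, x5], x6], x4], x2], x3]


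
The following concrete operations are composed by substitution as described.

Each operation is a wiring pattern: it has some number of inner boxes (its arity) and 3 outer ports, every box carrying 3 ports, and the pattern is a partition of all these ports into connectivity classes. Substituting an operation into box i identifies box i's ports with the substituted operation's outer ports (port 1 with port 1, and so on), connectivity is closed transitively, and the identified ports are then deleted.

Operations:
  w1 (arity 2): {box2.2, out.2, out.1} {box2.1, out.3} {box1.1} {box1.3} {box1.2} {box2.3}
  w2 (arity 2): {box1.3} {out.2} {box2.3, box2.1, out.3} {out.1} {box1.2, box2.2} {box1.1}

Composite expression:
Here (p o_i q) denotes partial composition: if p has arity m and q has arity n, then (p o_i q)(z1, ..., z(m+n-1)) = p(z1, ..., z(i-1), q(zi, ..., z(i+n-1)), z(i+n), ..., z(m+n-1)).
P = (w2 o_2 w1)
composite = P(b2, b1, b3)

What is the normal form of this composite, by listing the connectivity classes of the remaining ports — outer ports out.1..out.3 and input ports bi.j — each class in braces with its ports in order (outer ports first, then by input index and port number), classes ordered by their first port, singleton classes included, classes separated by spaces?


Two ports join when wires chain via w2-identified ports.
through w1, on inputs (b1, b3): {out.1, out.2, b3.2} {out.3, b3.1} {b1.1} {b1.2} {b1.3} {b3.3} (out.j = stage outer ports)
through w2, on inputs (b2, b1, b3): {out.1} {out.2} {out.3, b2.2, b3.1, b3.2} {b1.1} {b1.2} {b1.3} {b2.1} {b2.3} {b3.3} (out.j = stage outer ports)

{out.1} {out.2} {out.3, b2.2, b3.1, b3.2} {b1.1} {b1.2} {b1.3} {b2.1} {b2.3} {b3.3}


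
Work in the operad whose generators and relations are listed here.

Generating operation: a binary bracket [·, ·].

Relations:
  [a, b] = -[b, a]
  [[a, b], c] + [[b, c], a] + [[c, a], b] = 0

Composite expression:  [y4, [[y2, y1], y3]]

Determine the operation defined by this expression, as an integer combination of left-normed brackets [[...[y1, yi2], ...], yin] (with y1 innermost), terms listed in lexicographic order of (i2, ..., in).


[[[y1, y2], y3], y4]

Left-normed coefficients sit on the y1-initial expansion words.
Composite bracket: [y4, [[y2, y1], y3]]
The bracket unfolds into 8 signed words via [a, b] = ab - ba (2^3 = 8).
Keep just the words that open with y1:
  y1y2y3y4 appears with sign +1, giving the term +[[[y1, y2], y3], y4]


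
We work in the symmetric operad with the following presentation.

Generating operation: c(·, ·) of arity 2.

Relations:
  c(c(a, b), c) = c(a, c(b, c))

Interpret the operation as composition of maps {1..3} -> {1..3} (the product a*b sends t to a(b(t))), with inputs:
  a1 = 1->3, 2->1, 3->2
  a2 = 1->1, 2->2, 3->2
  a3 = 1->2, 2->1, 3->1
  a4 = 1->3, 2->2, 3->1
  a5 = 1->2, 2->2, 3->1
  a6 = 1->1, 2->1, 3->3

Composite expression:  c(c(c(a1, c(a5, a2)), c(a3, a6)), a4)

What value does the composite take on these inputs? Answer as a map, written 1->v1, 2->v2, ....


1->1, 2->1, 3->1

c(a5, a2) = 1->2, 2->2, 3->2
c(a1, c(a5, a2)) = 1->1, 2->1, 3->1
c(a3, a6) = 1->2, 2->2, 3->1
c(c(a1, c(a5, a2)), c(a3, a6)) = 1->1, 2->1, 3->1
c(c(c(a1, c(a5, a2)), c(a3, a6)), a4) = 1->1, 2->1, 3->1


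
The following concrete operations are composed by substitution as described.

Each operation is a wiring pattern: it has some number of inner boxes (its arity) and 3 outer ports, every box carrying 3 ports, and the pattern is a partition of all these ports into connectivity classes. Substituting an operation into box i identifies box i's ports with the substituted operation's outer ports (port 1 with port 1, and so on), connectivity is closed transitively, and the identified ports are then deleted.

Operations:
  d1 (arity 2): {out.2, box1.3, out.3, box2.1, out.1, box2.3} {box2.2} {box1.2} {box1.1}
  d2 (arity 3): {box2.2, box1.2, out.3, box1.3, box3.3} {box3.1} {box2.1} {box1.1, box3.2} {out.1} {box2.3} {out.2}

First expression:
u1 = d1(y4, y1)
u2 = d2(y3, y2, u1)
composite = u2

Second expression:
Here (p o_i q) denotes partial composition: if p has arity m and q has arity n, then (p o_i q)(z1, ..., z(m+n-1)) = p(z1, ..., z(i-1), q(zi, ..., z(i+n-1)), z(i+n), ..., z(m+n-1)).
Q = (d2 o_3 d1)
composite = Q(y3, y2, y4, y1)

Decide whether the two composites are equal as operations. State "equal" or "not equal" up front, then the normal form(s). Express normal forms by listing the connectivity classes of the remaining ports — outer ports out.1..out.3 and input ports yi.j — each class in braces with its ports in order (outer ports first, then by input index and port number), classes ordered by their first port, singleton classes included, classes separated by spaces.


equal — both sides give {out.1} {out.2} {out.3, y1.1, y1.3, y2.2, y3.1, y3.2, y3.3, y4.3} {y1.2} {y2.1} {y2.3} {y4.1} {y4.2}

Normal form of the first expression: {out.1} {out.2} {out.3, y1.1, y1.3, y2.2, y3.1, y3.2, y3.3, y4.3} {y1.2} {y2.1} {y2.3} {y4.1} {y4.2}
Normal form of the second expression: {out.1} {out.2} {out.3, y1.1, y1.3, y2.2, y3.1, y3.2, y3.3, y4.3} {y1.2} {y2.1} {y2.3} {y4.1} {y4.2}
Same normal form: equal.


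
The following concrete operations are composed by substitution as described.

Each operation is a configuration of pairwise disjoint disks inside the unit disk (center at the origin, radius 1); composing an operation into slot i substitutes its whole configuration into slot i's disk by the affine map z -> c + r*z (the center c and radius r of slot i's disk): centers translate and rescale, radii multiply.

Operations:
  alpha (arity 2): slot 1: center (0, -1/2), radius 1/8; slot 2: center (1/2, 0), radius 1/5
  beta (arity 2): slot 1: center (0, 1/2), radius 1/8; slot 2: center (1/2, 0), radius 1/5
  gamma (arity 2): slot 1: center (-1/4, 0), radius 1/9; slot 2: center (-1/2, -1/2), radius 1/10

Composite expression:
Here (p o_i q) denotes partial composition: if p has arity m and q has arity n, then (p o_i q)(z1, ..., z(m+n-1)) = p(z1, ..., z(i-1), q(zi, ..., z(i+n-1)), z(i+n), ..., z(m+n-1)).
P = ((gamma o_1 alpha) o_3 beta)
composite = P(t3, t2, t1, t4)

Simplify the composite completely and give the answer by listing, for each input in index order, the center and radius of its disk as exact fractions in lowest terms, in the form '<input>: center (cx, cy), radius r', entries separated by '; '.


Affine substitution under gamma: radii multiply and t-centers shift.
tracing t3 down its 2-map path: center (-1/4, -1/18), radius 1/72
tracing t2 down its 2-map path: center (-7/36, 0), radius 1/45
tracing t1 down its 2-map path: center (-1/2, -9/20), radius 1/80
tracing t4 down its 2-map path: center (-9/20, -1/2), radius 1/50

t1: center (-1/2, -9/20), radius 1/80; t2: center (-7/36, 0), radius 1/45; t3: center (-1/4, -1/18), radius 1/72; t4: center (-9/20, -1/2), radius 1/50


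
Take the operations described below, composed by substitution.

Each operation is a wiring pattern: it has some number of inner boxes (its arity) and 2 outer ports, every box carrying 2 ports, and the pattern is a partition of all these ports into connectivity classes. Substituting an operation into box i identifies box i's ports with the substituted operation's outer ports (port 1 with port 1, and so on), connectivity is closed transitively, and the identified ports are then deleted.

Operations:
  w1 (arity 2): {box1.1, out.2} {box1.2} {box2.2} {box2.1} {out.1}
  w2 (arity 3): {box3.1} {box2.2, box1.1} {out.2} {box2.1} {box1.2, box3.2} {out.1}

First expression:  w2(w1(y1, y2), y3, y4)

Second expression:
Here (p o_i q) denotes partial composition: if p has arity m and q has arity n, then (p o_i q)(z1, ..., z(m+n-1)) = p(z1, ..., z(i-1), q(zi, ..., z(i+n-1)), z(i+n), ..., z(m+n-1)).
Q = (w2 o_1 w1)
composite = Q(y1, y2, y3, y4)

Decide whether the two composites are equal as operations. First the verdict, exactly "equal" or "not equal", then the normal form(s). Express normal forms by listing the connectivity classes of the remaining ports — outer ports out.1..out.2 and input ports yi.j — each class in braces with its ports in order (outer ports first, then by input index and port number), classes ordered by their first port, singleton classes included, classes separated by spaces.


equal; the common form is {out.1} {out.2} {y1.1, y4.2} {y1.2} {y2.1} {y2.2} {y3.1} {y3.2} {y4.1}

Normal form of the first expression: {out.1} {out.2} {y1.1, y4.2} {y1.2} {y2.1} {y2.2} {y3.1} {y3.2} {y4.1}
Normal form of the second expression: {out.1} {out.2} {y1.1, y4.2} {y1.2} {y2.1} {y2.2} {y3.1} {y3.2} {y4.1}
Same normal form: equal.


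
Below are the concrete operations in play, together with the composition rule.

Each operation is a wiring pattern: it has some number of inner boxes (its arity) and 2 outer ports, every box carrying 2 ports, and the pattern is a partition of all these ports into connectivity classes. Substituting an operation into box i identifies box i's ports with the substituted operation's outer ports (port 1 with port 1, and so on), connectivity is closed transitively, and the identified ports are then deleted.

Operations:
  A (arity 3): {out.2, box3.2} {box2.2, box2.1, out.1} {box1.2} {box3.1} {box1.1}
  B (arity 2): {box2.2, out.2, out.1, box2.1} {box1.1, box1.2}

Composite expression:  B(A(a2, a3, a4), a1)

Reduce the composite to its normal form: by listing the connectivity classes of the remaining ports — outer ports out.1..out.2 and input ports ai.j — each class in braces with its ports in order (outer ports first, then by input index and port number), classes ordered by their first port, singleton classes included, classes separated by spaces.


{out.1, out.2, a1.1, a1.2} {a2.1} {a2.2} {a3.1, a3.2, a4.2} {a4.1}

After gluing at B, chains via deleted ports link the a-ports.
stage A: inputs (a2, a3, a4), connectivity {out.1, a3.1, a3.2} {out.2, a4.2} {a2.1} {a2.2} {a4.1}, out.j its boundary
stage B: inputs (a2, a3, a4, a1), connectivity {out.1, out.2, a1.1, a1.2} {a2.1} {a2.2} {a3.1, a3.2, a4.2} {a4.1}, out.j its boundary


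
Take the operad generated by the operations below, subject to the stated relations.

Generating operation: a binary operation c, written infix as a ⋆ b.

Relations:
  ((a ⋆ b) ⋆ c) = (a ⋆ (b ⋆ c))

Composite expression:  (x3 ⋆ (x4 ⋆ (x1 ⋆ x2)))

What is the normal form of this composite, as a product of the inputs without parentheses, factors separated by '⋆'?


The c-tree's shape is irrelevant; the x-reading-order decides.
(x1 ⋆ x2) unparenthesizes to x1 ⋆ x2
(x4 ⋆ (x1 ⋆ x2)) unparenthesizes to x4 ⋆ x1 ⋆ x2
(x3 ⋆ (x4 ⋆ (x1 ⋆ x2))) unparenthesizes to x3 ⋆ x4 ⋆ x1 ⋆ x2

x3 ⋆ x4 ⋆ x1 ⋆ x2


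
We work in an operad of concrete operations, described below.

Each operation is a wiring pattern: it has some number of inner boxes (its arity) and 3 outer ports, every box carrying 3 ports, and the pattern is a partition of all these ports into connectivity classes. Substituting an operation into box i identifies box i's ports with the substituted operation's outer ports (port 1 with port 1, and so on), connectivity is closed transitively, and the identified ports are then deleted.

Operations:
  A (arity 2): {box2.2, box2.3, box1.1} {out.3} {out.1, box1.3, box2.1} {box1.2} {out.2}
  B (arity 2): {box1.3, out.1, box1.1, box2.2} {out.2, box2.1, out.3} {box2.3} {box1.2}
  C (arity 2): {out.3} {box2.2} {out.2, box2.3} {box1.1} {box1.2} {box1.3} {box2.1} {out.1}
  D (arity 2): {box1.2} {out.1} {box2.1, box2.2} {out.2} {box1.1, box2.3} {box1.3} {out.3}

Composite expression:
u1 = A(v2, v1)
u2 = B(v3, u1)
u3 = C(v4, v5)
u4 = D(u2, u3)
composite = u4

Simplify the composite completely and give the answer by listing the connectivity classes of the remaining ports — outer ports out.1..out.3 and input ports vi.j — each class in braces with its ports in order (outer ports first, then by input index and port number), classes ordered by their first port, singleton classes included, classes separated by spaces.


{out.1} {out.2} {out.3} {v1.1, v2.3} {v1.2, v1.3, v2.1} {v2.2} {v3.1, v3.3} {v3.2} {v4.1} {v4.2} {v4.3} {v5.1} {v5.2} {v5.3}

Substituting into D glues patterns; closure does the rest.
composing A on (v2, v1), with out.j its own outer ports: {out.1, v1.1, v2.3} {out.2} {out.3} {v1.2, v1.3, v2.1} {v2.2}
composing B on (v3, v2, v1), with out.j its own outer ports: {out.1, v3.1, v3.3} {out.2, out.3, v1.1, v2.3} {v1.2, v1.3, v2.1} {v2.2} {v3.2}
composing C on (v4, v5), with out.j its own outer ports: {out.1} {out.2, v5.3} {out.3} {v4.1} {v4.2} {v4.3} {v5.1} {v5.2}
composing D on (v3, v2, v1, v4, v5), with out.j its own outer ports: {out.1} {out.2} {out.3} {v1.1, v2.3} {v1.2, v1.3, v2.1} {v2.2} {v3.1, v3.3} {v3.2} {v4.1} {v4.2} {v4.3} {v5.1} {v5.2} {v5.3}


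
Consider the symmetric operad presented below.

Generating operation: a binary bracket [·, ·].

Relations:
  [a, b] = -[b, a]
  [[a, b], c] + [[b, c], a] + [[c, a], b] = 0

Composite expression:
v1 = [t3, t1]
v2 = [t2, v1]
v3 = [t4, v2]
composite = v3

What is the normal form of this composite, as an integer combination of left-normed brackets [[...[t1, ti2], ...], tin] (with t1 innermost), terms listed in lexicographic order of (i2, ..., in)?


-[[[t1, t3], t2], t4]

In the tensor algebra, words opening t1 carry the t1-anchored form.
Composite bracket: [t4, [t2, [t3, t1]]]
Each bracket splits as ab - ba, giving 8 signed words (2^3 = 8).
Only words starting with t1 matter:
  t1t3t2t4 (sign -1) contributes -[[[t1, t3], t2], t4]


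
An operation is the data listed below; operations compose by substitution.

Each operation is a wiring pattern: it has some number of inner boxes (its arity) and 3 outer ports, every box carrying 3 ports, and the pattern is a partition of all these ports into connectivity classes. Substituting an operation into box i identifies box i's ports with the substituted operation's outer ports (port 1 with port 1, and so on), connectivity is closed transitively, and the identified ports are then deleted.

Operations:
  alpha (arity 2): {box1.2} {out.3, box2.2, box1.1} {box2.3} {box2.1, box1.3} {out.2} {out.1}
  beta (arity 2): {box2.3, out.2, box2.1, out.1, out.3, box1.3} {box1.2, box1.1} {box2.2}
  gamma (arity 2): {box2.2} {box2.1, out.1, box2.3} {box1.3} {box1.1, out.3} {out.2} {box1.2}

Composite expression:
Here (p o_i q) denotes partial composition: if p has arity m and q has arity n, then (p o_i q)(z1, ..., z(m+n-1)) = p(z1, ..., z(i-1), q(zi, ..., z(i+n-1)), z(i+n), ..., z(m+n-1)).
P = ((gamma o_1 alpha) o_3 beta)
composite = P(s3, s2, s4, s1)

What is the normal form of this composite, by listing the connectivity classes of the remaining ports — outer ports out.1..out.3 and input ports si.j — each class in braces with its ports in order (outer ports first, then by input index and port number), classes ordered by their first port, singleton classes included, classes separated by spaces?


After gluing at gamma, chains via deleted ports link the s-ports.
composing alpha on (s3, s2), with out.j its own outer ports: {out.1} {out.2} {out.3, s2.2, s3.1} {s2.1, s3.3} {s2.3} {s3.2}
composing beta on (s4, s1), with out.j its own outer ports: {out.1, out.2, out.3, s1.1, s1.3, s4.3} {s1.2} {s4.1, s4.2}
composing gamma on (s3, s2, s4, s1), with out.j its own outer ports: {out.1, s1.1, s1.3, s4.3} {out.2} {out.3} {s1.2} {s2.1, s3.3} {s2.2, s3.1} {s2.3} {s3.2} {s4.1, s4.2}

{out.1, s1.1, s1.3, s4.3} {out.2} {out.3} {s1.2} {s2.1, s3.3} {s2.2, s3.1} {s2.3} {s3.2} {s4.1, s4.2}


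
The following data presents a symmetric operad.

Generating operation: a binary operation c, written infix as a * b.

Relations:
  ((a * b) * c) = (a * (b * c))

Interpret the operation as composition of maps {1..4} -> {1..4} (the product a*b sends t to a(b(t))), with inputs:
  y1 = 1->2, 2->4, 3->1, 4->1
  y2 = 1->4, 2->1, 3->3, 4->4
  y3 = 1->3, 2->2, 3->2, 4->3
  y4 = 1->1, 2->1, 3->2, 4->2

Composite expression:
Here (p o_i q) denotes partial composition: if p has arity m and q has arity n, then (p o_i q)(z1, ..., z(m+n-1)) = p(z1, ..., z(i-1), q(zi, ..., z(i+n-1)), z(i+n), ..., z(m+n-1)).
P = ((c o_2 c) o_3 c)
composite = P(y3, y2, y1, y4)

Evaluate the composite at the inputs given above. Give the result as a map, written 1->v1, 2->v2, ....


(y1 * y4) = 1->2, 2->2, 3->4, 4->4
(y2 * (y1 * y4)) = 1->1, 2->1, 3->4, 4->4
(y3 * (y2 * (y1 * y4))) = 1->3, 2->3, 3->3, 4->3

1->3, 2->3, 3->3, 4->3


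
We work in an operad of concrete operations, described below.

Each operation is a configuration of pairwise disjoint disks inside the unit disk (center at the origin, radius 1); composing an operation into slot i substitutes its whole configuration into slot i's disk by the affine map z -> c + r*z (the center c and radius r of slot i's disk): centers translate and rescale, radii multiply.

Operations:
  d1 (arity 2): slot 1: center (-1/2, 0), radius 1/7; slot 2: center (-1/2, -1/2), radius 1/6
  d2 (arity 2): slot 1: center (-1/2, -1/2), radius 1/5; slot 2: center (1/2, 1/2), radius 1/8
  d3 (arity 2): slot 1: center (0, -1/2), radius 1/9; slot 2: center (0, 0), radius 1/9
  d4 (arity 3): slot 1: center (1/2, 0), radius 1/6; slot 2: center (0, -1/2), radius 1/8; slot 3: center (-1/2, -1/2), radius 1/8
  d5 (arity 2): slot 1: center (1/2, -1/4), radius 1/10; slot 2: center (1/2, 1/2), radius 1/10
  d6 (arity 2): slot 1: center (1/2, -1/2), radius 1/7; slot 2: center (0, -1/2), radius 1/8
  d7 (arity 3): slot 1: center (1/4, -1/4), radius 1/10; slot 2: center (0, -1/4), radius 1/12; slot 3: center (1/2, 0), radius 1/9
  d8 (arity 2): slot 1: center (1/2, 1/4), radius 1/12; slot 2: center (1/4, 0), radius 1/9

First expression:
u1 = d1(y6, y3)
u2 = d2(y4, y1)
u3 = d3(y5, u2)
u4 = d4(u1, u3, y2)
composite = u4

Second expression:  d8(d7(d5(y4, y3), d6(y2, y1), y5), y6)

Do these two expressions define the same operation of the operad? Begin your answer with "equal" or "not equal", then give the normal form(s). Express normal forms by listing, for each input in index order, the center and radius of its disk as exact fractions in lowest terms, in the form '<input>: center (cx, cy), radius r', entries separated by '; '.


not equal; the first gives y1: center (1/144, -71/144), radius 1/576; y2: center (-1/2, -1/2), radius 1/8; y3: center (5/12, -1/12), radius 1/36; y4: center (-1/144, -73/144), radius 1/360; y5: center (0, -9/16), radius 1/72; y6: center (5/12, 0), radius 1/42 and the second y1: center (1/2, 65/288), radius 1/1152; y2: center (145/288, 65/288), radius 1/1008; y3: center (21/40, 7/30), radius 1/1200; y4: center (21/40, 109/480), radius 1/1200; y5: center (13/24, 1/4), radius 1/108; y6: center (1/4, 0), radius 1/9

The first expression reduces to y1: center (1/144, -71/144), radius 1/576; y2: center (-1/2, -1/2), radius 1/8; y3: center (5/12, -1/12), radius 1/36; y4: center (-1/144, -73/144), radius 1/360; y5: center (0, -9/16), radius 1/72; y6: center (5/12, 0), radius 1/42
The second expression reduces to y1: center (1/2, 65/288), radius 1/1152; y2: center (145/288, 65/288), radius 1/1008; y3: center (21/40, 7/30), radius 1/1200; y4: center (21/40, 109/480), radius 1/1200; y5: center (13/24, 1/4), radius 1/108; y6: center (1/4, 0), radius 1/9
The forms do not match — not equal.
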